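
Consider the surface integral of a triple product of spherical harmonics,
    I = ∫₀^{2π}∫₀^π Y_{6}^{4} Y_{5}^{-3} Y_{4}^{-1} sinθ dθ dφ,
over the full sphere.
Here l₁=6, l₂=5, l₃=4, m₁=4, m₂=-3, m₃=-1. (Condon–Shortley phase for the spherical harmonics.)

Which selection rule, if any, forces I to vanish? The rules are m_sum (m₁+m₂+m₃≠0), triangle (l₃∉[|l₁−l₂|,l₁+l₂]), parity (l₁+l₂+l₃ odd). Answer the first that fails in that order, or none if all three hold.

Σmᵢ = 0  ✓
l₃∈[|l₁−l₂|,l₁+l₂]=[1,11], have l₃=4  ✓
Σlᵢ = 15 ⇒ odd  ✗

parity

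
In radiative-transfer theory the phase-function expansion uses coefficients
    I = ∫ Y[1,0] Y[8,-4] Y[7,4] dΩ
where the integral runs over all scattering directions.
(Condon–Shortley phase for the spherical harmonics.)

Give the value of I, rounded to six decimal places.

0.211986

Rules hold: Σm=0, L=16 even, 7≤7≤9.
N = 3·17·15 = 765
Δ = 2!·0!·14!/17! = 1/2040
Racah Σ t=1..1: t=1:−1/25401600 = -1/25401600
⇒ 3j(1 8 7; 0 0 0)² = 8/255, sgn +1
Racah Σ t=1..1: t=1:−1/239500800 = -1/239500800
⇒ 3j(1 8 7; 0 -4 4)² = 2/85, sgn +1
4πI² = N·(3j₀)²·(3jₘ)² = 48/85
I = +1·√(0.564706/4π) = 0.21198553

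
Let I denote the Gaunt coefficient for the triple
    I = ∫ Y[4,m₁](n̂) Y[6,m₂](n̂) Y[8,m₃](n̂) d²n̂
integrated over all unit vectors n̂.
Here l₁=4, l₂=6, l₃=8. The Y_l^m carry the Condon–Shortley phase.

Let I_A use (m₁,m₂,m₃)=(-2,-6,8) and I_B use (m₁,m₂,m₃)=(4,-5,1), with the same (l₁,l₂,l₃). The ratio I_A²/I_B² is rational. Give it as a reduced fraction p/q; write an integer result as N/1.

1716/35

l's match ⇒ only the (l;m) 3-j factors differ between A and B.
A: triangle coeff Δ(4,6,8) = 1/23279256; Σ_t [0,0]: t=0:+1/5225472000 = 1/5225472000; (3j)²=22/969 [(4 6 8; -2 -6 8)], sign=+1
B: triangle coeff Δ(4,6,8) = 1/23279256; Σ_t [0,0]: t=0:+1/522547200 = 1/522547200; (3j)²=35/75582 [(4 6 8; 4 -5 1)], sign=-1
I_A²/I_B² = (22/969)/(35/75582) = 1716/35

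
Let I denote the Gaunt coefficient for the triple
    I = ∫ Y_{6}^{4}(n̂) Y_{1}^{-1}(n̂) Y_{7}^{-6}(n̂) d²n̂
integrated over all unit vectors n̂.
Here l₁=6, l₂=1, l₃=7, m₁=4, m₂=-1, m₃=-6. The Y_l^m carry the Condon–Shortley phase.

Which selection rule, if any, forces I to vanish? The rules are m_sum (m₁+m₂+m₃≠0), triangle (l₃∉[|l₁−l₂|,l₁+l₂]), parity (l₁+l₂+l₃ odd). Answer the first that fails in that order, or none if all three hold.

m₁+m₂+m₃ = 4 − 1 − 6 = -3  ✗
triangle: |6−1|=5 ≤ l₃=7 ≤ 6+1=7
parity: l₁+l₂+l₃ = 14 is even

m_sum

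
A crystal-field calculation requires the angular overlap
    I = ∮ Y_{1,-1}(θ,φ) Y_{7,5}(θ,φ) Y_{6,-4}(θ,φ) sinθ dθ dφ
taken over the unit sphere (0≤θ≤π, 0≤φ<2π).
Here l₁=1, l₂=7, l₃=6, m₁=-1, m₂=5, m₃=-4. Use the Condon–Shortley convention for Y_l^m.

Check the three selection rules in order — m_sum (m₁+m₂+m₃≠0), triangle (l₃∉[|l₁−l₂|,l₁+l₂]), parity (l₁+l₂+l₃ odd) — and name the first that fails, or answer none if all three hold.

azimuthal sum: -1 + 5 − 4 = 0  ✓
6 ≤ 6 ≤ 8 (triangle on l)  ✓
L = 1 + 7 + 6 = 14 (even)  ✓

none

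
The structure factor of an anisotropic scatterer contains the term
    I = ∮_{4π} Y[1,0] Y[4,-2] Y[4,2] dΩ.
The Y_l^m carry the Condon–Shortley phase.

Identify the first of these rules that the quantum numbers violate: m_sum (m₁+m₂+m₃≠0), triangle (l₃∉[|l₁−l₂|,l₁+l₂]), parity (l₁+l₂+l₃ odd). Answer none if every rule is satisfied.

parity

m₁+m₂+m₃ = 0 − 2 + 2 = 0  ✓
triangle: |1−4|=3 ≤ l₃=4 ≤ 1+4=5  ✓
parity: l₁+l₂+l₃ = 9 is odd  ✗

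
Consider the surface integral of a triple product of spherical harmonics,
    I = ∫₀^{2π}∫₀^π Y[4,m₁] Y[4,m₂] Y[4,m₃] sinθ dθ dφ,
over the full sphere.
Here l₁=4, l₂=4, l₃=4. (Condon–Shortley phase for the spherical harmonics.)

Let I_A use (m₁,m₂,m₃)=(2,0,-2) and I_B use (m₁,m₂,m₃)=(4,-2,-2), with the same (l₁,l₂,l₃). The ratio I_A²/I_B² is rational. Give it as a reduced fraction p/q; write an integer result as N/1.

121/630

l's match ⇒ only the (l;m) 3-j factors differ between A and B.
A: triangle coeff Δ(4,4,4) = 1/450450; Σ_t [0,2]: t=0:+1/2304 t=1:−1/216 t=2:+1/384 = -11/6912; (3j)²=11/1638 [(4 4 4; 2 0 -2)], sign=-1
B: triangle coeff Δ(4,4,4) = 1/450450; Σ_t [0,0]: t=0:+1/2304 = 1/2304; (3j)²=5/143 [(4 4 4; 4 -2 -2)], sign=+1
I_A²/I_B² = (11/1638)/(5/143) = 121/630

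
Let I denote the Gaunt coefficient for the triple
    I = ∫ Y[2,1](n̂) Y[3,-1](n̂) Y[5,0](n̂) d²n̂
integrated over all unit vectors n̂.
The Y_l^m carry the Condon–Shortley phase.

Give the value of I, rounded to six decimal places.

Checks pass: Σm=0; 10 even; l₃=5∈[1,5].
(2·2+1)(2·3+1)(2·5+1) = 385
Δ: 0! 4! 6! / 11! → 1/2310
sum: t=0:+1/144 = 1/144
3j²(2 3 5; 0 0 0) = Δ·Π!·Σ² = 10/231  (sign -1)
sum: t=0:+1/288 = 1/288
3j²(2 3 5; 1 -1 0) = Δ·Π!·Σ² = 5/231  (sign -1)
combine: 4πI² = 385·10/231·5/231 = 250/693
take √, sign +1: I = 0.16943318

0.169433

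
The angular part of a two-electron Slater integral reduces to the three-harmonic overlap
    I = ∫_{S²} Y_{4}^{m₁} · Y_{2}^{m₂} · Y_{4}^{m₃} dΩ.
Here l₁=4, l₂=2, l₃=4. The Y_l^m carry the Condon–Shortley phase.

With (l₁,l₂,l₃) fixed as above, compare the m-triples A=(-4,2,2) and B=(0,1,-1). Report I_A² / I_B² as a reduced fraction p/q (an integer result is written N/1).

Same 4,2,4: normalisation and zero-m 3j drop out of the ratio.
A: Δ: 2! 6! 2! / 11! → 1/13860; sum: t=2:+1/2880 = 1/2880; 3j²(4 2 4; -4 2 2) = Δ·Π!·Σ² = 2/165  (sign +1)
B: Δ: 2! 6! 2! / 11! → 1/13860; sum: t=1:−1/72 t=2:+1/96 = -1/288; 3j²(4 2 4; 0 1 -1) = Δ·Π!·Σ² = 1/462  (sign +1)
I_A²/I_B² = (2/165)/(1/462) = 28/5

28/5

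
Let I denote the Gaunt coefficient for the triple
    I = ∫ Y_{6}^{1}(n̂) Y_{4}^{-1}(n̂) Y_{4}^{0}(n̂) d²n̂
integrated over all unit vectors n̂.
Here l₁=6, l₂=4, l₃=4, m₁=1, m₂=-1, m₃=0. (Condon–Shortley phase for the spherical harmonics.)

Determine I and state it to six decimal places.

m-sum 0 ✓  L=14 even ✓  2≤4≤10 ✓
Π(2lᵢ+1) = 13×9×9 = 1053
triangle coeff Δ(6,4,4) = 1/1261260
Σ_t [2,4]: t=2:+1/4608 t=3:−1/1296 t=4:+1/4608 = -7/20736
(3j)²=20/1287 [(6 4 4; 0 0 0)], sign=-1
Σ_t [1,3]: t=1:−1/11520 t=2:+1/1728 t=3:−1/3456 = 7/34560
(3j)²=7/858 [(6 4 4; 1 -1 0)], sign=+1
⇒ 4πI² = 210/1573
I = (-1)√(210/1573/(4π)) = -0.10307192

-0.103072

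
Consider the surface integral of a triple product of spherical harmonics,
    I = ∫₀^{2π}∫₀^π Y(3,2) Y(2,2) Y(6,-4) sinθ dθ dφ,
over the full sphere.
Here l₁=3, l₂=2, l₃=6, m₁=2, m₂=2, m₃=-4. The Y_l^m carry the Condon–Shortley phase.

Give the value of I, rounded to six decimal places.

triangle: need 1≤l₃≤5, have 6; I=0

0.000000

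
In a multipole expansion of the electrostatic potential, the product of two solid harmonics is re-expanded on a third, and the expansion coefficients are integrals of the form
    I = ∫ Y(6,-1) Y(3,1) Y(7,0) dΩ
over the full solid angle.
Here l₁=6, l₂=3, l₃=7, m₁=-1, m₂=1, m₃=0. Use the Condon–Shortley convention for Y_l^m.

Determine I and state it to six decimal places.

0.006417

m-sum 0 ✓  L=16 even ✓  3≤7≤9 ✓
Π(2lᵢ+1) = 13×7×15 = 1365
triangle coeff Δ(6,3,7) = 1/2042040
Σ_t [0,2]: t=0:+1/207360 t=1:−1/57600 t=2:+1/207360 = -1/129600
(3j)²=168/12155 [(6 3 7; 0 0 0)], sign=+1
Σ_t [0,2]: t=0:+1/1451520 t=1:−1/103680 t=2:+1/115200 = -1/3628800
(3j)²=1/36465 [(6 3 7; -1 1 0)], sign=+1
⇒ 4πI² = 1176/2272985
I = (+1)√(1176/2272985/(4π)) = 0.00641653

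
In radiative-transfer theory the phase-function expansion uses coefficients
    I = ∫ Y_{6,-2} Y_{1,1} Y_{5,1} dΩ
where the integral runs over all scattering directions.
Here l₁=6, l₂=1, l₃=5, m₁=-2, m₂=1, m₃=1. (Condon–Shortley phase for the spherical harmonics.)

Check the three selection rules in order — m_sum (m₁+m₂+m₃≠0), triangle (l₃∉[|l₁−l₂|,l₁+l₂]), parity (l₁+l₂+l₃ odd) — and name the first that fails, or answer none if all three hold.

none

m₁+m₂+m₃ = -2 + 1 + 1 = 0  ✓
triangle: |6−1|=5 ≤ l₃=5 ≤ 6+1=7  ✓
parity: l₁+l₂+l₃ = 12 is even  ✓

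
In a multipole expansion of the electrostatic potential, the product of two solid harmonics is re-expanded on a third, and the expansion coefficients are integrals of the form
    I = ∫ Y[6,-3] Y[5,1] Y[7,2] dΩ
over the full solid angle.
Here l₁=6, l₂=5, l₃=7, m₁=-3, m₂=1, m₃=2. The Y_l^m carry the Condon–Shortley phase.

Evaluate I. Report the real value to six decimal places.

-0.121943

Checks pass: Σm=0; 18 even; l₃=7∈[1,11].
(2·6+1)(2·5+1)(2·7+1) = 2145
Δ: 4! 8! 6! / 19! → 1/174594420
sum: t=0:+1/4147200 t=1:−1/207360 t=2:+1/82944 t=3:−1/207360 t=4:+1/4147200 = 1/345600
3j²(6 5 7; 0 0 0) = Δ·Π!·Σ² = 420/46189  (sign -1)
sum: t=1:−1/29030400 t=2:+1/967680 t=3:−1/311040 t=4:+1/829440 = -11/10886400
3j²(6 5 7; -3 1 2) = Δ·Π!·Σ² = 1408/146965  (sign +1)
combine: 4πI² = 2145·420/46189·1408/146965 = 253440/1356277
take √, sign -1: I = -0.12194344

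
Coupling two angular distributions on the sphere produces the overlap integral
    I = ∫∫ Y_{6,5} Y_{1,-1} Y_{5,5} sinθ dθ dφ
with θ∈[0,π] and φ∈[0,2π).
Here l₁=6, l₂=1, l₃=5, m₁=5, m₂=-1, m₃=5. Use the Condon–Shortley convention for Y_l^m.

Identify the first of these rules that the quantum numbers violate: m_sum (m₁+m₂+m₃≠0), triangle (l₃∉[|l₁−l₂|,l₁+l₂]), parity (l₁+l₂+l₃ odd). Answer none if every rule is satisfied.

m_sum

Σmᵢ = 9  ✗
l₃∈[|l₁−l₂|,l₁+l₂]=[5,7], have l₃=5
Σlᵢ = 12 ⇒ even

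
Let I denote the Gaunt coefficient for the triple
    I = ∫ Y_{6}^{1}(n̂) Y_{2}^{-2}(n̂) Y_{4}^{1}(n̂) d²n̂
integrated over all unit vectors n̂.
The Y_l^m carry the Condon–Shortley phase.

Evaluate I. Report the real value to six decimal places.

-0.094091

Rules hold: Σm=0, L=12 even, 4≤4≤8.
N = 13·5·9 = 585
Δ = 4!·8!·0!/13! = 1/6435
Racah Σ t=2..2: t=2:+1/2304 = 1/2304
⇒ 3j(6 2 4; 0 0 0)² = 5/143, sgn +1
Racah Σ t=0..0: t=0:+1/17280 = 1/17280
⇒ 3j(6 2 4; 1 -2 1)² = 7/1287, sgn -1
4πI² = N·(3j₀)²·(3jₘ)² = 175/1573
I = -1·√(0.111252/4π) = -0.09409136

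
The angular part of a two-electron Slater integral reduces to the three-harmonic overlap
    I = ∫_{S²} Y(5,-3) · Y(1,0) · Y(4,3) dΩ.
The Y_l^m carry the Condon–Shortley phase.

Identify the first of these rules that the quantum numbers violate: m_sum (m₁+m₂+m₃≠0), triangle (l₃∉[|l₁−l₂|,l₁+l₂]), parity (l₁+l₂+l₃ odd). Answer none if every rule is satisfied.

none

Σmᵢ = 0  ✓
l₃∈[|l₁−l₂|,l₁+l₂]=[4,6], have l₃=4  ✓
Σlᵢ = 10 ⇒ even  ✓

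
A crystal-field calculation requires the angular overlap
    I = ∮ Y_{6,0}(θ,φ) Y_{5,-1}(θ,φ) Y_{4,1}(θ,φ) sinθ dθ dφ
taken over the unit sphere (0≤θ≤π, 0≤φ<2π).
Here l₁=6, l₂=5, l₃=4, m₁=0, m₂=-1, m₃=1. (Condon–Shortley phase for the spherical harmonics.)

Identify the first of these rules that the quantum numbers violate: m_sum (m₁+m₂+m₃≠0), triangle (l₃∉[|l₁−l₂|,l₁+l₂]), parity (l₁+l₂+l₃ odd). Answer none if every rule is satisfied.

azimuthal sum: 0 − 1 + 1 = 0  ✓
1 ≤ 4 ≤ 11 (triangle on l)  ✓
L = 6 + 5 + 4 = 15 (odd)  ✗

parity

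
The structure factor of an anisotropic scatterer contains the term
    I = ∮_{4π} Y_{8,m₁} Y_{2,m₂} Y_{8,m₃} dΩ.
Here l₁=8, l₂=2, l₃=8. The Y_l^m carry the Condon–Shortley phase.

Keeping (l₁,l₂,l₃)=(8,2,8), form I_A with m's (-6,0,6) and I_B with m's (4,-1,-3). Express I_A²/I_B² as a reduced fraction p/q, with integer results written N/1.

72/245

Shared (l₁,l₂,l₃)=(8,2,8): N and (l;000)² cancel in I_A²/I_B².
A: Δ = 2!·14!·2!/19! = 1/348840; Racah Σ t=0..2: t=0:+1/348713164800 t=1:−1/6227020800 t=2:+1/3832012800 = 1/9686476800; ⇒ 3j(8 2 8; -6 0 6)² = 6/1615, sgn +1
B: Δ = 2!·14!·2!/19! = 1/348840; Racah Σ t=0..1: t=0:+1/174182400 t=1:−1/479001600 = 1/273715200; ⇒ 3j(8 2 8; 4 -1 -3)² = 49/3876, sgn -1
I_A²/I_B² = (6/1615)/(49/3876) = 72/245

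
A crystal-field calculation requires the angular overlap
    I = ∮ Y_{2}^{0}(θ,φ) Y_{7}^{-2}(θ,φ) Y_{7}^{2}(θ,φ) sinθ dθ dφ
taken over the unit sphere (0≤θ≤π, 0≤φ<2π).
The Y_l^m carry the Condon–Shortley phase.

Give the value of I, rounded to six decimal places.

m-sum 0 ✓  L=16 even ✓  5≤7≤9 ✓
Π(2lᵢ+1) = 5×15×15 = 1125
triangle coeff Δ(2,7,7) = 1/185640
Σ_t [0,2]: t=0:+1/2419200 t=1:−1/518400 t=2:+1/2419200 = -1/907200
(3j)²=56/3315 [(2 7 7; 0 0 0)], sign=+1
Σ_t [0,2]: t=0:+1/2419200 t=1:−1/967680 t=2:+1/8709120 = -11/21772800
(3j)²=242/23205 [(2 7 7; 0 -2 2)], sign=+1
⇒ 4πI² = 9680/48841
I = (+1)√(9680/48841/(4π)) = 0.12558578

0.125586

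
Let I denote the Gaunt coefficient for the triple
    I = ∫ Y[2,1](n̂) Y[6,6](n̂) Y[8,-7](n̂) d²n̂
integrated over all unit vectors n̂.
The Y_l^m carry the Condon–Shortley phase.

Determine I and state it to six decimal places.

Rules hold: Σm=0, L=16 even, 4≤8≤8.
N = 5·13·17 = 1105
Δ = 0!·4!·12!/17! = 1/30940
Racah Σ t=0..0: t=0:+1/2073600 = 1/2073600
⇒ 3j(2 6 8; 0 0 0)² = 28/1105, sgn +1
Racah Σ t=0..0: t=0:+1/2874009600 = 1/2874009600
⇒ 3j(2 6 8; 1 6 -7)² = 1/68, sgn -1
4πI² = N·(3j₀)²·(3jₘ)² = 7/17
I = -1·√(0.411765/4π) = -0.18101711

-0.181017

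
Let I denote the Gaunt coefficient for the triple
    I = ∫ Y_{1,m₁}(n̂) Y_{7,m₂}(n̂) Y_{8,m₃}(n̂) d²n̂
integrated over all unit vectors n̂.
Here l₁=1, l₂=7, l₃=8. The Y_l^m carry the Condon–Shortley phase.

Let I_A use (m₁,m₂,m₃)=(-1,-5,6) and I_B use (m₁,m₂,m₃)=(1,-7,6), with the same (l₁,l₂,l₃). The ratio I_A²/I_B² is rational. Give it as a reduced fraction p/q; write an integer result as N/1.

l's match ⇒ only the (l;m) 3-j factors differ between A and B.
A: triangle coeff Δ(1,7,8) = 1/2040; Σ_t [0,0]: t=0:+1/1916006400 = 1/1916006400; (3j)²=91/2040 [(1 7 8; -1 -5 6)], sign=+1
B: triangle coeff Δ(1,7,8) = 1/2040; Σ_t [0,0]: t=0:+1/174356582400 = 1/174356582400; (3j)²=1/2040 [(1 7 8; 1 -7 6)], sign=+1
I_A²/I_B² = (91/2040)/(1/2040) = 91/1

91/1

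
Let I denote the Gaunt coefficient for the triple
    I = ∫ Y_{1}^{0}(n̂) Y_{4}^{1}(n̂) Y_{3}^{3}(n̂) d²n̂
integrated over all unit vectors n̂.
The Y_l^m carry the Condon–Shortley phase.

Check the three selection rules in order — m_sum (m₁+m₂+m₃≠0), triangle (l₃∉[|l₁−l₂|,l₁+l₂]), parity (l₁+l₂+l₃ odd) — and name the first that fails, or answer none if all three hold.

m₁+m₂+m₃ = 0 + 1 + 3 = 4  ✗
triangle: |1−4|=3 ≤ l₃=3 ≤ 1+4=5
parity: l₁+l₂+l₃ = 8 is even

m_sum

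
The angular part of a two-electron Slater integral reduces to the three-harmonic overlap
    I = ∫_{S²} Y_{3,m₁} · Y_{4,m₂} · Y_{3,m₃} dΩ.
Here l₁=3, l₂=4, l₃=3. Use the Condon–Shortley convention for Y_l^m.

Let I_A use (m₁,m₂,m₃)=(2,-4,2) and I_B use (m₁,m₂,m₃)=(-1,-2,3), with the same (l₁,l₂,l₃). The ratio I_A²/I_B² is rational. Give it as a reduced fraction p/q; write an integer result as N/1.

35/27

Shared (l₁,l₂,l₃)=(3,4,3): N and (l;000)² cancel in I_A²/I_B².
A: Δ = 4!·2!·4!/11! = 1/34650; Racah Σ t=0..0: t=0:+1/576 = 1/576; ⇒ 3j(3 4 3; 2 -4 2)² = 5/99, sgn -1
B: Δ = 4!·2!·4!/11! = 1/34650; Racah Σ t=2..2: t=2:+1/192 = 1/192; ⇒ 3j(3 4 3; -1 -2 3)² = 3/77, sgn +1
I_A²/I_B² = (5/99)/(3/77) = 35/27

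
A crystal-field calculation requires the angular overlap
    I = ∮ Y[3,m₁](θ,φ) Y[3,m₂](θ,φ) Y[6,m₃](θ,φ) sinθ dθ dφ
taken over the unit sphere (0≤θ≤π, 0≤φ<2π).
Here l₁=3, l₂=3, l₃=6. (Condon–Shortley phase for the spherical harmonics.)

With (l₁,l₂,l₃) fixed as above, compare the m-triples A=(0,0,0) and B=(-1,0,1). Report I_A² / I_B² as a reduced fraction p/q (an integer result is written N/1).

Same 3,3,6: normalisation and zero-m 3j drop out of the ratio.
A: Δ: 0! 6! 6! / 13! → 1/12012; sum: t=0:+1/1296 = 1/1296; 3j²(3 3 6; 0 0 0) = Δ·Π!·Σ² = 100/3003  (sign +1)
B: Δ: 0! 6! 6! / 13! → 1/12012; sum: t=0:+1/1728 = 1/1728; 3j²(3 3 6; -1 0 1) = Δ·Π!·Σ² = 25/858  (sign -1)
I_A²/I_B² = (100/3003)/(25/858) = 8/7

8/7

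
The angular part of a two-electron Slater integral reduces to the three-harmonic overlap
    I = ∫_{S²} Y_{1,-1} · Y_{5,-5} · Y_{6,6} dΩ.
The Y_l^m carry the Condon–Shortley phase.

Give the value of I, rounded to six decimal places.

Checks pass: Σm=0; 12 even; l₃=6∈[4,6].
(2·1+1)(2·5+1)(2·6+1) = 429
Δ: 0! 2! 10! / 13! → 1/858
sum: t=0:+1/14400 = 1/14400
3j²(1 5 6; 0 0 0) = Δ·Π!·Σ² = 6/143  (sign +1)
sum: t=0:+1/7257600 = 1/7257600
3j²(1 5 6; -1 -5 6) = Δ·Π!·Σ² = 1/13  (sign +1)
combine: 4πI² = 429·6/143·1/13 = 18/13
take √, sign +1: I = 0.33194004

0.331940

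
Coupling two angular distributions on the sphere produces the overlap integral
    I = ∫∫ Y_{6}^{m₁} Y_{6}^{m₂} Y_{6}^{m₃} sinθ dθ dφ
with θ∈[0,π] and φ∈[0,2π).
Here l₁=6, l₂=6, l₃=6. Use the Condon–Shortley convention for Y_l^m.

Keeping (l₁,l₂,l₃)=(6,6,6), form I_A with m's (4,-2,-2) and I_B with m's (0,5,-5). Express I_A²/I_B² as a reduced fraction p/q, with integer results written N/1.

Same 6,6,6: normalisation and zero-m 3j drop out of the ratio.
A: Δ: 6! 6! 6! / 19! → 1/325909584; sum: t=0:+1/1658880 t=1:−1/518400 t=2:+1/1658880 = -1/1382400; 3j²(6 6 6; 4 -2 -2) = Δ·Π!·Σ² = 504/46189  (sign -1)
B: Δ: 6! 6! 6! / 19! → 1/325909584; sum: t=5:−1/10368000 t=6:+1/62208000 = -1/12441600; 3j²(6 6 6; 0 5 -5) = Δ·Π!·Σ² = 275/16796  (sign +1)
I_A²/I_B² = (504/46189)/(275/16796) = 2016/3025

2016/3025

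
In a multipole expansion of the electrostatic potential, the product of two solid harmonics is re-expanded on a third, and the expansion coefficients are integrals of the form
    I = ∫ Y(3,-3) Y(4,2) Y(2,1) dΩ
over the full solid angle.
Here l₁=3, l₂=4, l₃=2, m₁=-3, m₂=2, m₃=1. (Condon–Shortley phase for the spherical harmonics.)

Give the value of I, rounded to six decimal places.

0.000000

L=9 odd ⇒ parity kills the (l;000) factor ⇒ I = 0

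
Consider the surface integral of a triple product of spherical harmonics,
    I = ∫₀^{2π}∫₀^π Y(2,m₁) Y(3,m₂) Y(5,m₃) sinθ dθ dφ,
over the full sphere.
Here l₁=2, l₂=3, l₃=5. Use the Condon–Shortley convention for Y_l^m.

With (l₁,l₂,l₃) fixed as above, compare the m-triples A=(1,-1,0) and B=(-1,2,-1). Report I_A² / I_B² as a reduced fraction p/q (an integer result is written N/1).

25/12

Shared (l₁,l₂,l₃)=(2,3,5): N and (l;000)² cancel in I_A²/I_B².
A: Δ = 0!·4!·6!/11! = 1/2310; Racah Σ t=0..0: t=0:+1/288 = 1/288; ⇒ 3j(2 3 5; 1 -1 0)² = 5/231, sgn -1
B: Δ = 0!·4!·6!/11! = 1/2310; Racah Σ t=0..0: t=0:+1/720 = 1/720; ⇒ 3j(2 3 5; -1 2 -1)² = 4/385, sgn +1
I_A²/I_B² = (5/231)/(4/385) = 25/12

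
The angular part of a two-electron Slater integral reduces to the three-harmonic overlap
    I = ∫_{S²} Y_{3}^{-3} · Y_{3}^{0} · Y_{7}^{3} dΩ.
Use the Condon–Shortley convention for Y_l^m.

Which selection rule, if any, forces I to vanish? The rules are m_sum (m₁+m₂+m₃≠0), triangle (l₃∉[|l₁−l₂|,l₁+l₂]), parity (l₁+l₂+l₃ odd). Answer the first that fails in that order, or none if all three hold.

Σmᵢ = 0  ✓
l₃∈[|l₁−l₂|,l₁+l₂]=[0,6], have l₃=7  ✗
Σlᵢ = 13 ⇒ odd

triangle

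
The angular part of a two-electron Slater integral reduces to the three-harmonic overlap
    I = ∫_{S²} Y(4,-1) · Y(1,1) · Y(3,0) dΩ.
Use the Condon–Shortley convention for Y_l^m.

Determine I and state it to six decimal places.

-0.194664

Checks pass: Σm=0; 8 even; l₃=3∈[3,5].
(2·4+1)(2·1+1)(2·3+1) = 189
Δ: 2! 6! 0! / 9! → 1/252
sum: t=1:−1/36 = -1/36
3j²(4 1 3; 0 0 0) = Δ·Π!·Σ² = 4/63  (sign +1)
sum: t=2:+1/72 = 1/72
3j²(4 1 3; -1 1 0) = Δ·Π!·Σ² = 5/126  (sign -1)
combine: 4πI² = 189·4/63·5/126 = 10/21
take √, sign -1: I = -0.19466390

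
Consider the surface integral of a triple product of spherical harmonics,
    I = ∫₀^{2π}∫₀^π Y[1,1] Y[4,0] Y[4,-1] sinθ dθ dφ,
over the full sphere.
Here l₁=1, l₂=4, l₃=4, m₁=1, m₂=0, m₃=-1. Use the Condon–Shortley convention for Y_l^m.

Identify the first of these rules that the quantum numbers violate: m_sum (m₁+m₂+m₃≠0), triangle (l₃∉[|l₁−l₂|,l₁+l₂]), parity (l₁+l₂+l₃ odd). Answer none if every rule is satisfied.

parity

Σmᵢ = 0  ✓
l₃∈[|l₁−l₂|,l₁+l₂]=[3,5], have l₃=4  ✓
Σlᵢ = 9 ⇒ odd  ✗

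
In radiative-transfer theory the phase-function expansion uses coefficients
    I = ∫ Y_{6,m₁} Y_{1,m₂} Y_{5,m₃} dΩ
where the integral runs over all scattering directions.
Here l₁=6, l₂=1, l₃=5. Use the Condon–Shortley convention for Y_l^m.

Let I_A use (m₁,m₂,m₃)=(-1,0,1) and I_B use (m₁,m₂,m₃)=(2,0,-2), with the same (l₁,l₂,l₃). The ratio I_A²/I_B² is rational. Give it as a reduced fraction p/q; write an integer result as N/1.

35/32

Shared (l₁,l₂,l₃)=(6,1,5): N and (l;000)² cancel in I_A²/I_B².
A: Δ = 2!·10!·0!/13! = 1/858; Racah Σ t=1..1: t=1:−1/17280 = -1/17280; ⇒ 3j(6 1 5; -1 0 1)² = 35/858, sgn -1
B: Δ = 2!·10!·0!/13! = 1/858; Racah Σ t=1..1: t=1:−1/30240 = -1/30240; ⇒ 3j(6 1 5; 2 0 -2)² = 16/429, sgn +1
I_A²/I_B² = (35/858)/(16/429) = 35/32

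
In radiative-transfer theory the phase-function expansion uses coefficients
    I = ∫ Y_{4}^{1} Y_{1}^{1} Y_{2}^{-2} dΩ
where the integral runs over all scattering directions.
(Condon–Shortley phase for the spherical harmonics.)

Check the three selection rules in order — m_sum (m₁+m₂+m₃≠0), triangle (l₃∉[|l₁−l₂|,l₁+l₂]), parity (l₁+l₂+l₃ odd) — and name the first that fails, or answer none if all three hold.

Σmᵢ = 0  ✓
l₃∈[|l₁−l₂|,l₁+l₂]=[3,5], have l₃=2  ✗
Σlᵢ = 7 ⇒ odd

triangle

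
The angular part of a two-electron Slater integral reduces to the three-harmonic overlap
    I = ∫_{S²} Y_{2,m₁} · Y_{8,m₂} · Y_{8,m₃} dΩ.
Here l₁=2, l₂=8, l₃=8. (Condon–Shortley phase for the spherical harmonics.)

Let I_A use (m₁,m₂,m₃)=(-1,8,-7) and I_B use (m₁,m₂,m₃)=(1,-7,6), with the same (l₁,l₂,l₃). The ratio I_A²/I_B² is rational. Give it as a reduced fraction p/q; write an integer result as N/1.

120/169

Shared (l₁,l₂,l₃)=(2,8,8): N and (l;000)² cancel in I_A²/I_B².
A: Δ = 2!·2!·14!/19! = 1/348840; Racah Σ t=2..2: t=2:+1/174356582400 = 1/174356582400; ⇒ 3j(2 8 8; -1 8 -7)² = 5/323, sgn -1
B: Δ = 2!·2!·14!/19! = 1/348840; Racah Σ t=0..1: t=0:+1/12454041600 t=1:−1/174356582400 = 1/13412044800; ⇒ 3j(2 8 8; 1 -7 6)² = 169/7752, sgn +1
I_A²/I_B² = (5/323)/(169/7752) = 120/169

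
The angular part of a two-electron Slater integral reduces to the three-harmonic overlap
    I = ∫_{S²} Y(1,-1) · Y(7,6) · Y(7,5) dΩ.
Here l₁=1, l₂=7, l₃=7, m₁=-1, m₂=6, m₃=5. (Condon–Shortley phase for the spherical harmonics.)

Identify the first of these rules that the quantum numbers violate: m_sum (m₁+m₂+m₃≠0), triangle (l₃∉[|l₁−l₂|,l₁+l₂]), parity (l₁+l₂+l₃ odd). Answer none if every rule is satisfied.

azimuthal sum: -1 + 6 + 5 = 10  ✗
6 ≤ 7 ≤ 8 (triangle on l)
L = 1 + 7 + 7 = 15 (odd)

m_sum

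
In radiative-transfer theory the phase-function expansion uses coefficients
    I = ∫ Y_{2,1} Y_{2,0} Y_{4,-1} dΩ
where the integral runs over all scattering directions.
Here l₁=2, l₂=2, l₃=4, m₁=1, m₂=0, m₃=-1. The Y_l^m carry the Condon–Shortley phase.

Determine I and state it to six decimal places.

Checks pass: Σm=0; 8 even; l₃=4∈[0,4].
(2·2+1)(2·2+1)(2·4+1) = 225
Δ: 0! 4! 4! / 9! → 1/630
sum: t=0:+1/16 = 1/16
3j²(2 2 4; 0 0 0) = Δ·Π!·Σ² = 2/35  (sign +1)
sum: t=0:+1/24 = 1/24
3j²(2 2 4; 1 0 -1) = Δ·Π!·Σ² = 1/21  (sign -1)
combine: 4πI² = 225·2/35·1/21 = 30/49
take √, sign -1: I = -0.22072812

-0.220728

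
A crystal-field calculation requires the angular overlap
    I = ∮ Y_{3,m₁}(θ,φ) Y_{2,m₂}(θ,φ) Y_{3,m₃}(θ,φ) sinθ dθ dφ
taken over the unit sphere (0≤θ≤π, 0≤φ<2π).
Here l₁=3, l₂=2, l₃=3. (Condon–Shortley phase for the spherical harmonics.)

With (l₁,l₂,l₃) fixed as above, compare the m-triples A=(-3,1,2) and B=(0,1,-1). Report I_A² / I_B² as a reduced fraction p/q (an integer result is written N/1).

25/2

Same 3,2,3: normalisation and zero-m 3j drop out of the ratio.
A: Δ: 2! 4! 2! / 9! → 1/3780; sum: t=2:+1/48 = 1/48; 3j²(3 2 3; -3 1 2) = Δ·Π!·Σ² = 5/84  (sign -1)
B: Δ: 2! 4! 2! / 9! → 1/3780; sum: t=1:−1/8 t=2:+1/12 = -1/24; 3j²(3 2 3; 0 1 -1) = Δ·Π!·Σ² = 1/210  (sign -1)
I_A²/I_B² = (5/84)/(1/210) = 25/2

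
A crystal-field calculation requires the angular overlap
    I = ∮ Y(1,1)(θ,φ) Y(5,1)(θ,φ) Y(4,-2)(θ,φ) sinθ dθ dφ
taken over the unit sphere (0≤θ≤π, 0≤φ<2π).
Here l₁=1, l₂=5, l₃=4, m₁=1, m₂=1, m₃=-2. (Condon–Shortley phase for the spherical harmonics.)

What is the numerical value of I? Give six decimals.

-0.120286

m-sum 0 ✓  L=10 even ✓  4≤4≤6 ✓
Π(2lᵢ+1) = 3×11×9 = 297
triangle coeff Δ(1,5,4) = 1/495
Σ_t [1,1]: t=1:−1/576 = -1/576
(3j)²=5/99 [(1 5 4; 0 0 0)], sign=-1
Σ_t [0,0]: t=0:+1/2880 = 1/2880
(3j)²=2/165 [(1 5 4; 1 1 -2)], sign=+1
⇒ 4πI² = 2/11
I = (-1)√(2/11/(4π)) = -0.12028562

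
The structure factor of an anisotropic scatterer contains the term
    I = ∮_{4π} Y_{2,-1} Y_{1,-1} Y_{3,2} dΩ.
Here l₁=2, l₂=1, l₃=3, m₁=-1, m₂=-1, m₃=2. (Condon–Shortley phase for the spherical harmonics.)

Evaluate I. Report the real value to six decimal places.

0.261169

Rules hold: Σm=0, L=6 even, 1≤3≤3.
N = 5·3·7 = 105
Δ = 0!·4!·2!/7! = 1/105
Racah Σ t=0..0: t=0:+1/4 = 1/4
⇒ 3j(2 1 3; 0 0 0)² = 3/35, sgn -1
Racah Σ t=0..0: t=0:+1/12 = 1/12
⇒ 3j(2 1 3; -1 -1 2)² = 2/21, sgn -1
4πI² = N·(3j₀)²·(3jₘ)² = 6/7
I = +1·√(0.857143/4π) = 0.26116903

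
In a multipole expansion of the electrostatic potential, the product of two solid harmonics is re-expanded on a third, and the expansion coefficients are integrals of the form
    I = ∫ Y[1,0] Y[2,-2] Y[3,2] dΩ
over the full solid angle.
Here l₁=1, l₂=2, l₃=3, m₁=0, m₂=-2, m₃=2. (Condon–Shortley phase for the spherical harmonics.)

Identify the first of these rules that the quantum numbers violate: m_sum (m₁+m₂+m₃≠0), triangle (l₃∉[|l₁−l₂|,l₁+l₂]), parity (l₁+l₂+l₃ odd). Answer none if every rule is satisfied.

azimuthal sum: 0 − 2 + 2 = 0  ✓
1 ≤ 3 ≤ 3 (triangle on l)  ✓
L = 1 + 2 + 3 = 6 (even)  ✓

none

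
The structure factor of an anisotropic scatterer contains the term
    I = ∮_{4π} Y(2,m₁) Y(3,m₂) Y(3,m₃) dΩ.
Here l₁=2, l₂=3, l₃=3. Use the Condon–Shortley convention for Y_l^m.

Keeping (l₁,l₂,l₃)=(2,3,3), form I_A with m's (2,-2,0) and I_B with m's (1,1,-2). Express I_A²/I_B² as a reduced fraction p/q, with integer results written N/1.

4/3

Same 2,3,3: normalisation and zero-m 3j drop out of the ratio.
A: Δ: 2! 2! 4! / 9! → 1/3780; sum: t=0:+1/24 = 1/24; 3j²(2 3 3; 2 -2 0) = Δ·Π!·Σ² = 1/21  (sign -1)
B: Δ: 2! 2! 4! / 9! → 1/3780; sum: t=0:+1/48 t=1:−1/12 = -1/16; 3j²(2 3 3; 1 1 -2) = Δ·Π!·Σ² = 1/28  (sign +1)
I_A²/I_B² = (1/21)/(1/28) = 4/3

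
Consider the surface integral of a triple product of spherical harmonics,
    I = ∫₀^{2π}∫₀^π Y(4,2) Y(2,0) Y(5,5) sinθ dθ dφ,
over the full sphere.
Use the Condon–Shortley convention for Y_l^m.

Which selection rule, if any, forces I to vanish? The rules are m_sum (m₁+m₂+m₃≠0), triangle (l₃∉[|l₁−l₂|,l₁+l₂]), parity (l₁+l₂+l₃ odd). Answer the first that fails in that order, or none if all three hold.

Σmᵢ = 7  ✗
l₃∈[|l₁−l₂|,l₁+l₂]=[2,6], have l₃=5
Σlᵢ = 11 ⇒ odd

m_sum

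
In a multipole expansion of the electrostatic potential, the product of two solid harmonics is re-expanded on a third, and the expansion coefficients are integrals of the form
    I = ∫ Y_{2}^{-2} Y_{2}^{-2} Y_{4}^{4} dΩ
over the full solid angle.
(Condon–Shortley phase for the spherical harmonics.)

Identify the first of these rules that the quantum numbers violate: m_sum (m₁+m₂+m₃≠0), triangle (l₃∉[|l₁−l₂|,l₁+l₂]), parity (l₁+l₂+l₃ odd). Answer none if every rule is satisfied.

none

m₁+m₂+m₃ = -2 − 2 + 4 = 0  ✓
triangle: |2−2|=0 ≤ l₃=4 ≤ 2+2=4  ✓
parity: l₁+l₂+l₃ = 8 is even  ✓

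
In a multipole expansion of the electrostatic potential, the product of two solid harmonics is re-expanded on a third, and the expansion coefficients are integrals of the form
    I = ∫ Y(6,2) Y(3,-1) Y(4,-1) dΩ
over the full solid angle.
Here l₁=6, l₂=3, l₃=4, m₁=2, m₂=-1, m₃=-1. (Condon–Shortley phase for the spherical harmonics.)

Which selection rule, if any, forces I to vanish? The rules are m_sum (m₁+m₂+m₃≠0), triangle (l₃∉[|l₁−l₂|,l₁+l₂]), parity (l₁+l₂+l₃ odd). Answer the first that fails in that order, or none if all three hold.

azimuthal sum: 2 − 1 − 1 = 0  ✓
3 ≤ 4 ≤ 9 (triangle on l)  ✓
L = 6 + 3 + 4 = 13 (odd)  ✗

parity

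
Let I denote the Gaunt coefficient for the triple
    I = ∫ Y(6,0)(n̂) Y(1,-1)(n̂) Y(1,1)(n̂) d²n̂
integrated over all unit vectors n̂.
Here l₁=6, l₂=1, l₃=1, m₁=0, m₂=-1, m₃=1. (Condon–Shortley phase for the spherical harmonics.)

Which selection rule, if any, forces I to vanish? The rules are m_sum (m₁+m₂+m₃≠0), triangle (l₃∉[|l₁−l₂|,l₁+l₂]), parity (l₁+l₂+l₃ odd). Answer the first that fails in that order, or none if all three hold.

triangle

azimuthal sum: 0 − 1 + 1 = 0  ✓
5 ≤ 1 ≤ 7 (triangle on l)  ✗
L = 6 + 1 + 1 = 8 (even)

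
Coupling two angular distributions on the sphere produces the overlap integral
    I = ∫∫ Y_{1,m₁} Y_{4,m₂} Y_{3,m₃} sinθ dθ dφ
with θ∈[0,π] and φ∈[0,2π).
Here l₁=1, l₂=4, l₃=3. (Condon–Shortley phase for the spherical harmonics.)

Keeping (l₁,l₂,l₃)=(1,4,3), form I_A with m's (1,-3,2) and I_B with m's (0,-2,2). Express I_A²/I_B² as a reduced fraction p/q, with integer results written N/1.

Same 1,4,3: normalisation and zero-m 3j drop out of the ratio.
A: Δ: 2! 0! 6! / 9! → 1/252; sum: t=0:+1/240 = 1/240; 3j²(1 4 3; 1 -3 2) = Δ·Π!·Σ² = 1/12  (sign -1)
B: Δ: 2! 0! 6! / 9! → 1/252; sum: t=1:−1/120 = -1/120; 3j²(1 4 3; 0 -2 2) = Δ·Π!·Σ² = 1/21  (sign +1)
I_A²/I_B² = (1/12)/(1/21) = 7/4

7/4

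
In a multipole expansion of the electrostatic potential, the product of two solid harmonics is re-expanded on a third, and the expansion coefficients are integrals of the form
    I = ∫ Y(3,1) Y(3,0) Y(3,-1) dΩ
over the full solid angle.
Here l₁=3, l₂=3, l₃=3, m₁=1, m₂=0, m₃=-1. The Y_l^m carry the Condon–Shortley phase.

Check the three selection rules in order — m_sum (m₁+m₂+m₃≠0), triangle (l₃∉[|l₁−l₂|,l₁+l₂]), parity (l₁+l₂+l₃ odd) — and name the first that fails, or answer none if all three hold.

parity

Σmᵢ = 0  ✓
l₃∈[|l₁−l₂|,l₁+l₂]=[0,6], have l₃=3  ✓
Σlᵢ = 9 ⇒ odd  ✗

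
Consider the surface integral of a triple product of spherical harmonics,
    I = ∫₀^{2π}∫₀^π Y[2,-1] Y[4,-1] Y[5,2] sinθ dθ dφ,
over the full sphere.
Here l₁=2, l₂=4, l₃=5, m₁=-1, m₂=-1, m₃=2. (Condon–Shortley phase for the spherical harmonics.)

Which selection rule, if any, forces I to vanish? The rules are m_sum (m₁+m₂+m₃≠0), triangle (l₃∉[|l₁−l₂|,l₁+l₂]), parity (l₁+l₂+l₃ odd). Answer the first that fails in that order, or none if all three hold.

parity

m₁+m₂+m₃ = -1 − 1 + 2 = 0  ✓
triangle: |2−4|=2 ≤ l₃=5 ≤ 2+4=6  ✓
parity: l₁+l₂+l₃ = 11 is odd  ✗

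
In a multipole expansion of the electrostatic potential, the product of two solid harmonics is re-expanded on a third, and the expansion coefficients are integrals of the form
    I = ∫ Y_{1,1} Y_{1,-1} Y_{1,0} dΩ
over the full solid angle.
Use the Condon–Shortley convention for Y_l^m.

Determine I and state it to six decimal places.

0.000000

l₁+l₂+l₃=3 is odd: 3j(l;000)=0 ⇒ I=0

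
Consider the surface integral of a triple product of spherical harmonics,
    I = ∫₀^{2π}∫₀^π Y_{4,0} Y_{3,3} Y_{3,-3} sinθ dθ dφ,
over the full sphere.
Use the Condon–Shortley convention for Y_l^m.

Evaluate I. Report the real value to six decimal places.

-0.076935

Rules hold: Σm=0, L=10 even, 1≤3≤7.
N = 9·7·7 = 441
Δ = 4!·4!·2!/11! = 1/34650
Racah Σ t=1..3: t=1:−1/72 t=2:+1/16 t=3:−1/72 = 5/144
⇒ 3j(4 3 3; 0 0 0)² = 2/77, sgn -1
Racah Σ t=4..4: t=4:+1/1152 = 1/1152
⇒ 3j(4 3 3; 0 3 -3)² = 1/154, sgn +1
4πI² = N·(3j₀)²·(3jₘ)² = 9/121
I = -1·√(0.0743802/4π) = -0.07693494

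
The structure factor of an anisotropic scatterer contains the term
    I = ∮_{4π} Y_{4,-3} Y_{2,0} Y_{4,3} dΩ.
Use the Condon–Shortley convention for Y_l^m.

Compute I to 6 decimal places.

Rules hold: Σm=0, L=10 even, 2≤4≤6.
N = 9·5·9 = 405
Δ = 2!·6!·2!/11! = 1/13860
Racah Σ t=0..2: t=0:+1/192 t=1:−1/36 t=2:+1/192 = -5/288
⇒ 3j(4 2 4; 0 0 0)² = 20/693, sgn -1
Racah Σ t=1..2: t=1:−1/720 t=2:+1/480 = 1/1440
⇒ 3j(4 2 4; -3 0 3)² = 7/1980, sgn -1
4πI² = N·(3j₀)²·(3jₘ)² = 5/121
I = +1·√(0.0413223/4π) = 0.05734392

0.057344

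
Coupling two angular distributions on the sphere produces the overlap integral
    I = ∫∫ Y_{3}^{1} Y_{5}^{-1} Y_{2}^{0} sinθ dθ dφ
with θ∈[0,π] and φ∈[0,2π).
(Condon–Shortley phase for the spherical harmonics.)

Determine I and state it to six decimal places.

Rules hold: Σm=0, L=10 even, 2≤2≤8.
N = 7·11·5 = 385
Δ = 6!·0!·4!/11! = 1/2310
Racah Σ t=3..3: t=3:−1/144 = -1/144
⇒ 3j(3 5 2; 0 0 0)² = 10/231, sgn -1
Racah Σ t=2..2: t=2:+1/192 = 1/192
⇒ 3j(3 5 2; 1 -1 0)² = 3/77, sgn +1
4πI² = N·(3j₀)²·(3jₘ)² = 50/77
I = -1·√(0.649351/4π) = -0.22731846

-0.227318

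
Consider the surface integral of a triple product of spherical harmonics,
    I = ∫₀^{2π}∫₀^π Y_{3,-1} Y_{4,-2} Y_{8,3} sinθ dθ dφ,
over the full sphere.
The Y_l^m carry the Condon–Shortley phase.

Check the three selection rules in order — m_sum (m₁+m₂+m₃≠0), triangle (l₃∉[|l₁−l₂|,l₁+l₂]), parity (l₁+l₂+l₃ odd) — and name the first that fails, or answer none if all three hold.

m₁+m₂+m₃ = -1 − 2 + 3 = 0  ✓
triangle: |3−4|=1 ≤ l₃=8 ≤ 3+4=7  ✗
parity: l₁+l₂+l₃ = 15 is odd

triangle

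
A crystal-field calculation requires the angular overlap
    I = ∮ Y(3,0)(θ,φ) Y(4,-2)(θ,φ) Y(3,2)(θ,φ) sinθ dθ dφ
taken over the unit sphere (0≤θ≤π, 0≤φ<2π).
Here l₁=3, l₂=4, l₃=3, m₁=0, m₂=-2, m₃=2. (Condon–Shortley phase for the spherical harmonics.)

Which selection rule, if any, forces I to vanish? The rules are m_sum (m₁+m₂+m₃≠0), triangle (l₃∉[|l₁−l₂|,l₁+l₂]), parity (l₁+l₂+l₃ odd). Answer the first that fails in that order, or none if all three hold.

m₁+m₂+m₃ = 0 − 2 + 2 = 0  ✓
triangle: |3−4|=1 ≤ l₃=3 ≤ 3+4=7  ✓
parity: l₁+l₂+l₃ = 10 is even  ✓

none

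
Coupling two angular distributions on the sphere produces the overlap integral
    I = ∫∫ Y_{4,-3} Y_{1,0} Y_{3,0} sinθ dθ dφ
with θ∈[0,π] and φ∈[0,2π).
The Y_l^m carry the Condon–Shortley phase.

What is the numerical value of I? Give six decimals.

-3 + 0 + 0 = -3 ≠ 0: azimuthal integral kills it; I = 0

0.000000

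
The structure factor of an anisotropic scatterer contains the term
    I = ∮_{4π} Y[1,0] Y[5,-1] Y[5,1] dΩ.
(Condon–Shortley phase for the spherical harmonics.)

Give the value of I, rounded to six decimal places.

l₁+l₂+l₃=11 is odd: 3j(l;000)=0 ⇒ I=0

0.000000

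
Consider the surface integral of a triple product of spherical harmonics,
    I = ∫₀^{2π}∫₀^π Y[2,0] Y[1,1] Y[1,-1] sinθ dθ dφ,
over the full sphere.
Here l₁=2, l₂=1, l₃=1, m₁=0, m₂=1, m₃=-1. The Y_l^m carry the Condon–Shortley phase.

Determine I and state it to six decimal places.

Rules hold: Σm=0, L=4 even, 1≤1≤3.
N = 5·3·3 = 45
Δ = 2!·2!·0!/5! = 1/30
Racah Σ t=1..1: t=1:−1/1 = -1/1
⇒ 3j(2 1 1; 0 0 0)² = 2/15, sgn +1
Racah Σ t=2..2: t=2:+1/4 = 1/4
⇒ 3j(2 1 1; 0 1 -1)² = 1/30, sgn +1
4πI² = N·(3j₀)²·(3jₘ)² = 1/5
I = +1·√(0.2/4π) = 0.12615663

0.126157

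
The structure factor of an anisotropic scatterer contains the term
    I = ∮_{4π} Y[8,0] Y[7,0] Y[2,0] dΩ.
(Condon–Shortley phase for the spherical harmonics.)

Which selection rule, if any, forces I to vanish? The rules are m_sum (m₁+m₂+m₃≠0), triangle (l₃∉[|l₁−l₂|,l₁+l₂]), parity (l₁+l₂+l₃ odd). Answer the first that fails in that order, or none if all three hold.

parity

Σmᵢ = 0  ✓
l₃∈[|l₁−l₂|,l₁+l₂]=[1,15], have l₃=2  ✓
Σlᵢ = 17 ⇒ odd  ✗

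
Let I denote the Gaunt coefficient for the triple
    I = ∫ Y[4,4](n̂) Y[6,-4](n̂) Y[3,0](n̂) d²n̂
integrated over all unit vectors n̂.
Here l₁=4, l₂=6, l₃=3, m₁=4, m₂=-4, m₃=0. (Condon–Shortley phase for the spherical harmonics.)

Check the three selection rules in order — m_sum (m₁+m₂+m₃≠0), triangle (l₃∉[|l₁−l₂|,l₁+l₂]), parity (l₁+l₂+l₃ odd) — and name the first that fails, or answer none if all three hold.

azimuthal sum: 4 − 4 + 0 = 0  ✓
2 ≤ 3 ≤ 10 (triangle on l)  ✓
L = 4 + 6 + 3 = 13 (odd)  ✗

parity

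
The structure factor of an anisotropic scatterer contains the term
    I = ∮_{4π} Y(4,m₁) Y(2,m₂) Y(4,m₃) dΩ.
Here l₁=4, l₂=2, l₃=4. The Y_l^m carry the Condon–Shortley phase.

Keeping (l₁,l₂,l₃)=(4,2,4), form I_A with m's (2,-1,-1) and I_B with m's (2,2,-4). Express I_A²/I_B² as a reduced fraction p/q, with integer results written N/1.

Shared (l₁,l₂,l₃)=(4,2,4): N and (l;000)² cancel in I_A²/I_B².
A: Δ = 2!·6!·2!/11! = 1/13860; Racah Σ t=0..1: t=0:+1/96 t=1:−1/240 = 1/160; ⇒ 3j(4 2 4; 2 -1 -1)² = 27/1540, sgn -1
B: Δ = 2!·6!·2!/11! = 1/13860; Racah Σ t=2..2: t=2:+1/2880 = 1/2880; ⇒ 3j(4 2 4; 2 2 -4)² = 2/165, sgn +1
I_A²/I_B² = (27/1540)/(2/165) = 81/56

81/56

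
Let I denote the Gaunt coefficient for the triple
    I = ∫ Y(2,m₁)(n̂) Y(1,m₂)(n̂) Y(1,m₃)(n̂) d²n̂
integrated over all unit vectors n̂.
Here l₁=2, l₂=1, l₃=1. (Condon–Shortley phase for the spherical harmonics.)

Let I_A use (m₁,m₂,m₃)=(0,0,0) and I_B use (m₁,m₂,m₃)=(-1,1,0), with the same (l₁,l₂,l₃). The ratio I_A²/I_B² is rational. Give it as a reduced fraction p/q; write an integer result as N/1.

4/3

Shared (l₁,l₂,l₃)=(2,1,1): N and (l;000)² cancel in I_A²/I_B².
A: Δ = 2!·2!·0!/5! = 1/30; Racah Σ t=1..1: t=1:−1/1 = -1/1; ⇒ 3j(2 1 1; 0 0 0)² = 2/15, sgn +1
B: Δ = 2!·2!·0!/5! = 1/30; Racah Σ t=2..2: t=2:+1/2 = 1/2; ⇒ 3j(2 1 1; -1 1 0)² = 1/10, sgn -1
I_A²/I_B² = (2/15)/(1/10) = 4/3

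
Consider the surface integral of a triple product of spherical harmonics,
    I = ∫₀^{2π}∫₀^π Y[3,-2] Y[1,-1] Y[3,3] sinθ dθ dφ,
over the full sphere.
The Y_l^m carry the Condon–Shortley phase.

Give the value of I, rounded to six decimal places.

l₁+l₂+l₃=7 is odd: 3j(l;000)=0 ⇒ I=0

0.000000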